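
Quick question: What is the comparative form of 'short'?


Apply comparative formation (add -er): 'short' -> 'shorter'.

shorter


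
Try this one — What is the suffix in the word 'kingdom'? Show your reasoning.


The word 'kingdom' = 'king' (root) + '-dom' (suffix). The suffix is '-dom'.

dom


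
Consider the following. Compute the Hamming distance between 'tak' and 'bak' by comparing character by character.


Alignment:
Position 1: 't' vs 'b' = DIFFER
Position 2: 'a' vs 'a' = match
Position 3: 'k' vs 'k' = match
Total differences: 1

1


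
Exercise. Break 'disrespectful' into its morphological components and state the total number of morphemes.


Step 1: Identify prefix: 'dis' (meaning: not/apart)
Step 2: Identify root: 'respect'
Step 3: Identify suffix(es): 'ful'
Decomposition: dis- (prefix: not/apart) + respect (root) + -ful (suffix: full of)
Total morphemes: 3

3 morphemes (dis- (prefix: not/apart) + respect (root) + -ful (suffix: full of))


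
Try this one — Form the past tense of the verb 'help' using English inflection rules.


Apply rule: Add -ed. 'help' becomes 'helped'.

helped


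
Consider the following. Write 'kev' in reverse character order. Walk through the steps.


Reverse 'kev' character by character: 'vek'.

vek


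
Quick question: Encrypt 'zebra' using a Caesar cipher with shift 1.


Shift each letter by 1: z -> a, e -> f, b -> c, r -> s, a -> b. Result: 'afcsb'.

afcsb


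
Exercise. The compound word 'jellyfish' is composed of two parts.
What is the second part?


Split 'jellyfish' into 'jelly' + 'fish'. The second part is 'fish'.

fish


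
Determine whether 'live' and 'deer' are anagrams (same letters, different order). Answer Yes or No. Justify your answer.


Sorted letters of 'live': 'eilv'
Sorted letters of 'deer': 'deer'
They do not match.

No


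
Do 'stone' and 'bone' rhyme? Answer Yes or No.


Rime (stressed vowel + following sounds) of 'stone': -one = /oʊn/
Rime of 'bone': -one = /oʊn/
/oʊn/ and /oʊn/ are the same ending sound, so the words rhyme.

Yes


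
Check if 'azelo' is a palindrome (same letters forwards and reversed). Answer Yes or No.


Forward: 'azelo'
Reversed: 'oleza'
They differ.

No


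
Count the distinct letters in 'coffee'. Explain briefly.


Unique letters in 'coffee': {c, e, f, o} = 4 distinct letters.

4


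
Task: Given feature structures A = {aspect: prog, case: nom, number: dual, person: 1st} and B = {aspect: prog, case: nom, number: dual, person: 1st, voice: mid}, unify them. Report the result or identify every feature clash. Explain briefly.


Compare features:
aspect: A=prog vs B=prog -> unified: prog
case: A=nom vs B=nom -> unified: nom
number: A=dual vs B=dual -> unified: dual
person: A=1st vs B=1st -> unified: 1st
voice: A=_ vs B=mid -> unified: mid
No clashes found.

Unified: {aspect: prog, case: nom, number: dual, person: 1st, voice: mid}


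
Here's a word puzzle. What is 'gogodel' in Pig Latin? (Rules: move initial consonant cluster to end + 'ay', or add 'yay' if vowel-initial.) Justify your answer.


'gogodel': move consonant cluster 'g' to end and add 'ay': 'ogodelgay'.

ogodelgay


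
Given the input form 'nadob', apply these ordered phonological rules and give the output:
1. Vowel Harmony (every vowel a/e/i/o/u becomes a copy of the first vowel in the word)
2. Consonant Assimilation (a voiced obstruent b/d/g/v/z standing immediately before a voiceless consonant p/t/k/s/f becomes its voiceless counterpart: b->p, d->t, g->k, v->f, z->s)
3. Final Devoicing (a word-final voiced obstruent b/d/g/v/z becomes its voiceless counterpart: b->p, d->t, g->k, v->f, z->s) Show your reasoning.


Starting form: 'nadob'
Rule 1: Vowel Harmony: all vowels become 'a' (matching first vowel). 'nadob' -> 'nadab'
Rule 2: Consonant Assimilation: no voiced obstruent (b/d/g/v/z) stands immediately before a voiceless consonant (p/t/k/s/f). No change.
Rule 3: Final Devoicing: word-final voiced obstruent 'b' becomes voiceless 'p'. 'nadab' -> 'nadap'
Final form: 'nadap'

nadap


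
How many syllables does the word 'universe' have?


Break 'universe' into syllables: u-ni-verse -> u | ni | verse = 3 syllables

3 syllables


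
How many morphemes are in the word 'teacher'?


Decomposition: teach (root) + -er (suffix) = 2 morpheme(s)

2 morphemes


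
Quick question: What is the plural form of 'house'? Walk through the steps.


Apply rule: Add -s. 'house' becomes 'houses'.

houses


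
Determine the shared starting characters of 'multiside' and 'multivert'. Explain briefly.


Compare from the start: 5 characters match: 'multi'. Mismatch at position 6: 's' vs 'v'.

multi


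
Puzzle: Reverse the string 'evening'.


Reverse 'evening' character by character: 'gnineve'.

gnineve


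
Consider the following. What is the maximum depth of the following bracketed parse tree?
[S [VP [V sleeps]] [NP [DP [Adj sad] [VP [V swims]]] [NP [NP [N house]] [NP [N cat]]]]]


Count bracket nesting levels:
'[' at pos 0: depth = 1
'[' at pos 3: depth = 2
'[' at pos 7: depth = 3
'[' at pos 19: depth = 2
'[' at pos 23: depth = 3
'[' at pos 27: depth = 4
'[' at pos 37: depth = 4
'[' at pos 41: depth = 5
'[' at pos 53: depth = 3
'[' at pos 57: depth = 4
'[' at pos 61: depth = 5
'[' at pos 72: depth = 4
'[' at pos 76: depth = 5
Maximum depth reached: 5

5


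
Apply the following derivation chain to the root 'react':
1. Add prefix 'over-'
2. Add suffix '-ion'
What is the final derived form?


Step 1: Add prefix 'over-' to 'react' = 'overreact'
Step 2: Add suffix '-ion' to 'overreact' = 'overreaction'

overreaction


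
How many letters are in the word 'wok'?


Spell out 'wok' and number each letter: w(1), o(2), k(3). Total: 3 letters.

3


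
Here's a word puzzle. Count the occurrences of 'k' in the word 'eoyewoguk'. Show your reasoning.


Letter 'k' in 'eoyewoguk': found at position(s) 9 = 1 occurrence(s).

1


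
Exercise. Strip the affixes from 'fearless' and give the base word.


Remove suffix '-less' from 'fearless' to get root 'fear'.

fear


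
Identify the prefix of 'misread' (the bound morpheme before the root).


The word 'misread' = 'mis' (prefix) + 'read' (root). The prefix is 'mis'.

mis


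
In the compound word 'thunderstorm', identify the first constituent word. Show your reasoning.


Split 'thunderstorm' into 'thunder' + 'storm'. The first part is 'thunder'.

thunder


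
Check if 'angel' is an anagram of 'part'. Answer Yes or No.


Sorted letters of 'angel': 'aegln'
Sorted letters of 'part': 'aprt'
They do not match.

No


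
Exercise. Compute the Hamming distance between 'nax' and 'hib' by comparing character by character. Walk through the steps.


Alignment:
Position 1: 'n' vs 'h' = DIFFER
Position 2: 'a' vs 'i' = DIFFER
Position 3: 'x' vs 'b' = DIFFER
Total differences: 3

3


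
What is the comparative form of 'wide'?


Apply comparative formation (ends in e: add -r): 'wide' -> 'wider'.

wider


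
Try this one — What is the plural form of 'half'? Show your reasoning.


Apply rule: Change -f to -ves. 'half' becomes 'halves'.

halves


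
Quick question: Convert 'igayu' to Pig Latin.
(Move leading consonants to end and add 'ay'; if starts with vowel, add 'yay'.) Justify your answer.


'igayu' starts with a vowel, so add 'yay': 'igayuyay'.

igayuyay


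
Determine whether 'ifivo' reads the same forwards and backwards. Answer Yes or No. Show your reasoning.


Forward: 'ifivo'
Reversed: 'ovifi'
They differ.

No


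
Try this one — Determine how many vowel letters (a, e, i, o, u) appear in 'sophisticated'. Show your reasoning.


Vowels in 'sophisticated': o, i, i, a, e = 5 vowels.

5


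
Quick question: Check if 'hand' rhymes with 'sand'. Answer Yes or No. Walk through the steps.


Rime (stressed vowel + following sounds) of 'hand': -and = /ænd/
Rime of 'sand': -and = /ænd/
/ænd/ and /ænd/ are the same ending sound, so the words rhyme.

Yes


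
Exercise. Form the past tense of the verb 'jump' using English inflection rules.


Apply rule: Add -ed. 'jump' becomes 'jumped'.

jumped


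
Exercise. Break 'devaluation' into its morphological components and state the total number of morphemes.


Step 1: Identify prefix: 'de' (meaning: reverse/remove)
Step 2: Identify root: 'value'
Step 3: Identify suffix(es): 'ation'
Decomposition: de- (prefix: reverse/remove) + value (root) + -ation (suffix: act of)
Total morphemes: 3

3 morphemes (de- (prefix: reverse/remove) + value (root) + -ation (suffix: act of))


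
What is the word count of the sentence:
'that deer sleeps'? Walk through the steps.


Split into words: that | deer | sleeps = 3 words.

3


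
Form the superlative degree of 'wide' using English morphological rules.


Apply superlative formation (ends in e: add -st): 'wide' -> 'widest'.

widest


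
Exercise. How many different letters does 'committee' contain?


Unique letters in 'committee': {c, e, i, m, o, t} = 6 distinct letters.

6


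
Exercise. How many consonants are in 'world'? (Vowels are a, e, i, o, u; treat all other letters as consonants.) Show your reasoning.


Consonants in 'world': w, r, l, d = 4 consonants.

4


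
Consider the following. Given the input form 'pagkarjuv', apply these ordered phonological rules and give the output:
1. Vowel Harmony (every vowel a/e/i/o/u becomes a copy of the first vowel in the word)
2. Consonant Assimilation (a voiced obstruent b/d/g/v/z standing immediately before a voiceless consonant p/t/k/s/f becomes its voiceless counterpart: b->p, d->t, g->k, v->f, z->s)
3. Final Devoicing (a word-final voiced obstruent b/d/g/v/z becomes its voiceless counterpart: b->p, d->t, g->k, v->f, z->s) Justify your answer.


Starting form: 'pagkarjuv'
Rule 1: Vowel Harmony: all vowels become 'a' (matching first vowel). 'pagkarjuv' -> 'pagkarjav'
Rule 2: Consonant Assimilation: voiced obstruent before voiceless consonant becomes voiceless ('gk' -> 'kk'). 'pagkarjav' -> 'pakkarjav'
Rule 3: Final Devoicing: word-final voiced obstruent 'v' becomes voiceless 'f'. 'pakkarjav' -> 'pakkarjaf'
Final form: 'pakkarjaf'

pakkarjaf


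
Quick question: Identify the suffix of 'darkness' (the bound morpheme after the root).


The word 'darkness' = 'dark' (root) + '-ness' (suffix). The suffix is '-ness'.

ness


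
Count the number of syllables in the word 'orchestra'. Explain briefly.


Break 'orchestra' into syllables: or-ches-tra -> or | ches | tra = 3 syllables

3 syllables


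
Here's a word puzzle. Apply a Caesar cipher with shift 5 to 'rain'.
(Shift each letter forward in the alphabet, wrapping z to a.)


Shift each letter by 5: r -> w, a -> f, i -> n, n -> s. Result: 'wfns'.

wfns


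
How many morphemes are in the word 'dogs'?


Decomposition: dog (root) + -s (plural) = 2 morpheme(s)

2 morphemes


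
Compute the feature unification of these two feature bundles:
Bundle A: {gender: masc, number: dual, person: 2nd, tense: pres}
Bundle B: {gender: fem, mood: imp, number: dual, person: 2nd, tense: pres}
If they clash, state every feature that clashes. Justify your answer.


Compare features:
gender: A=masc vs B=fem -> CLASH
mood: A=_ vs B=imp -> unified: imp
number: A=dual vs B=dual -> unified: dual
person: A=2nd vs B=2nd -> unified: 2nd
tense: A=pres vs B=pres -> unified: pres
Clash detected on feature 'gender' (masc vs fem); unification fails.

CLASH on 'gender' (masc vs fem)


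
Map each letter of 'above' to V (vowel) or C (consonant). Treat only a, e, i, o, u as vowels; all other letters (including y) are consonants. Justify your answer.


Letter mapping: a = V, b = C, o = V, v = C, e = V.

VCVCV


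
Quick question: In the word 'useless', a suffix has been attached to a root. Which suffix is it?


The word 'useless' = 'use' (root) + '-less' (suffix). The suffix is '-less'.

less


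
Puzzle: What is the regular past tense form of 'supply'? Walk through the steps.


Apply rule: Change -y to -ied. 'supply' becomes 'supplied'.

supplied


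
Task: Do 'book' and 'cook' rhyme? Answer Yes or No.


Rime (stressed vowel + following sounds) of 'book': -ook = /ʊk/
Rime of 'cook': -ook = /ʊk/
/ʊk/ and /ʊk/ are the same ending sound, so the words rhyme.

Yes


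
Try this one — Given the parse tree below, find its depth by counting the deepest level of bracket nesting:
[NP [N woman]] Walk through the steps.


Count bracket nesting levels:
'[' at pos 0: depth = 1
'[' at pos 4: depth = 2
Maximum depth reached: 2

2


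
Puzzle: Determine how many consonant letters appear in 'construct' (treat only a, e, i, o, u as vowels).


Consonants in 'construct': c, n, s, t, r, c, t = 7 consonants.

7


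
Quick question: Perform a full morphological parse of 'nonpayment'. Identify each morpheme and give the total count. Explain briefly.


Step 1: Identify prefix: 'non' (meaning: not)
Step 2: Identify root: 'pay'
Step 3: Identify suffix(es): 'ment'
Decomposition: non- (prefix: not) + pay (root) + -ment (suffix: action/result)
Total morphemes: 3

3 morphemes (non- (prefix: not) + pay (root) + -ment (suffix: action/result))


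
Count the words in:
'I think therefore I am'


Split into words: I | think | therefore | I | am = 5 words.

5


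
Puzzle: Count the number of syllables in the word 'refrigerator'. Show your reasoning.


Break 'refrigerator' into syllables: re-frig-er-a-tor -> re | frig | er | a | tor = 5 syllables

5 syllables


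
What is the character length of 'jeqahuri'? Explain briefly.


Spell out 'jeqahuri' and number each letter: j(1), e(2), q(3), a(4), h(5), u(6), r(7), i(8). Total: 8 letters.

8


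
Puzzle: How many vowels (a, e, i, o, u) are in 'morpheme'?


Vowels in 'morpheme': o, e, e = 3 vowels.

3


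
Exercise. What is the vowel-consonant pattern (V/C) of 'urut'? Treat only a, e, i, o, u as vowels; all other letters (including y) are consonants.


Letter mapping: u = V, r = C, u = V, t = C.

VCVC


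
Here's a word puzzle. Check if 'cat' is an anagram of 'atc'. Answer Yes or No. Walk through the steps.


Sorted letters of 'cat': 'act'
Sorted letters of 'atc': 'act'
They match.

Yes


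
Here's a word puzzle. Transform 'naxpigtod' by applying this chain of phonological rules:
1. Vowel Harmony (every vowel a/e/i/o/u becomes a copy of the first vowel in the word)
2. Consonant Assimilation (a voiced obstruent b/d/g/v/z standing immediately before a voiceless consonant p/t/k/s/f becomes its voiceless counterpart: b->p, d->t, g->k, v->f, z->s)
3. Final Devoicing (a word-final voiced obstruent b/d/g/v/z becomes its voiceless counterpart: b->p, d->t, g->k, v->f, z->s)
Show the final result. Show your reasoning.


Starting form: 'naxpigtod'
Rule 1: Vowel Harmony: all vowels become 'a' (matching first vowel). 'naxpigtod' -> 'naxpagtad'
Rule 2: Consonant Assimilation: voiced obstruent before voiceless consonant becomes voiceless ('gt' -> 'kt'). 'naxpagtad' -> 'naxpaktad'
Rule 3: Final Devoicing: word-final voiced obstruent 'd' becomes voiceless 't'. 'naxpaktad' -> 'naxpaktat'
Final form: 'naxpaktat'

naxpaktat


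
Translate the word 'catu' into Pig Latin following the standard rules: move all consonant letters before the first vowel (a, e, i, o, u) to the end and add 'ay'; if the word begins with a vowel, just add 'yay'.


'catu': move consonant cluster 'c' to end and add 'ay': 'atucay'.

atucay


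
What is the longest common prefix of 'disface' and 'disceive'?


Compare from the start: 3 characters match: 'dis'. Mismatch at position 4: 'f' vs 'c'.

dis


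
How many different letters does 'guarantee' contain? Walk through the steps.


Unique letters in 'guarantee': {a, e, g, n, r, t, u} = 7 distinct letters.

7


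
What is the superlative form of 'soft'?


Apply superlative formation (add -est): 'soft' -> 'softest'.

softest


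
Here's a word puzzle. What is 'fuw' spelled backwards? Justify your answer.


Reverse 'fuw' character by character: 'wuf'.

wuf


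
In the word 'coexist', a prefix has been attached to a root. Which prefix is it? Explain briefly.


The word 'coexist' = 'co' (prefix) + 'exist' (root). The prefix is 'co'.

co


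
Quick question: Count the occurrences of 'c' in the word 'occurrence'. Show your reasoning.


Letter 'c' in 'occurrence': found at position(s) 2, 3, 9 = 3 occurrence(s).

3


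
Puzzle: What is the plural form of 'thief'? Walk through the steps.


Apply rule: Change -f to -ves. 'thief' becomes 'thieves'.

thieves


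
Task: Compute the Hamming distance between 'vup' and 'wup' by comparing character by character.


Alignment:
Position 1: 'v' vs 'w' = DIFFER
Position 2: 'u' vs 'u' = match
Position 3: 'p' vs 'p' = match
Total differences: 1

1


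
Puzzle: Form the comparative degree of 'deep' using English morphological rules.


Apply comparative formation (add -er): 'deep' -> 'deeper'.

deeper


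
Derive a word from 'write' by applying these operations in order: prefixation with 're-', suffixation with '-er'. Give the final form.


Step 1: Add prefix 're-' to 'write' = 'rewrite'
Step 2: Add suffix '-er' to 'rewrite' = 'rewriter'

rewriter


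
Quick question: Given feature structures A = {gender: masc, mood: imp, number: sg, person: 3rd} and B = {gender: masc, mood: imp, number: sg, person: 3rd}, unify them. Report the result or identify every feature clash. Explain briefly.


Compare features:
gender: A=masc vs B=masc -> unified: masc
mood: A=imp vs B=imp -> unified: imp
number: A=sg vs B=sg -> unified: sg
person: A=3rd vs B=3rd -> unified: 3rd
No clashes found.

Unified: {gender: masc, mood: imp, number: sg, person: 3rd}


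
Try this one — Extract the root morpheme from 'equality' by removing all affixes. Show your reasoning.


Remove suffix '-ity' from 'equality' to get root 'equal'.

equal


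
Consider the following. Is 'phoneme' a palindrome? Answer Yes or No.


Forward: 'phoneme'
Reversed: 'emenohp'
They differ.

No


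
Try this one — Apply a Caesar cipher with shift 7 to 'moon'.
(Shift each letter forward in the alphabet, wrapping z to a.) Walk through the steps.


Shift each letter by 7: m -> t, o -> v, o -> v, n -> u. Result: 'tvvu'.

tvvu


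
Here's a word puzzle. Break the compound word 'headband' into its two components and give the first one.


Split 'headband' into 'head' + 'band'. The first part is 'head'.

head


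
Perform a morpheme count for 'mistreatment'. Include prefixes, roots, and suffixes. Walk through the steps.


Decomposition: mis- (prefix) + treat (root) + -ment (suffix) = 3 morpheme(s)

3 morphemes


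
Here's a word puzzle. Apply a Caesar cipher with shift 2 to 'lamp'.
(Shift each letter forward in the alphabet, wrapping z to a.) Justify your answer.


Shift each letter by 2: l -> n, a -> c, m -> o, p -> r. Result: 'ncor'.

ncor


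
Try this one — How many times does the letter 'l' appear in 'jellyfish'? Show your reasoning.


Letter 'l' in 'jellyfish': found at position(s) 3, 4 = 2 occurrence(s).

2


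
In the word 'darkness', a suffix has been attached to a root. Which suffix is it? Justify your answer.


The word 'darkness' = 'dark' (root) + '-ness' (suffix). The suffix is '-ness'.

ness


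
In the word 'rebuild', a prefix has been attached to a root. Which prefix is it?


The word 'rebuild' = 're' (prefix) + 'build' (root). The prefix is 're'.

re


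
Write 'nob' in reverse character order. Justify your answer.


Reverse 'nob' character by character: 'bon'.

bon


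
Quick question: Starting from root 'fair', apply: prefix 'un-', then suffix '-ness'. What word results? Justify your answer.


Step 1: Add prefix 'un-' to 'fair' = 'unfair'
Step 2: Add suffix '-ness' to 'unfair' = 'unfairness'

unfairness


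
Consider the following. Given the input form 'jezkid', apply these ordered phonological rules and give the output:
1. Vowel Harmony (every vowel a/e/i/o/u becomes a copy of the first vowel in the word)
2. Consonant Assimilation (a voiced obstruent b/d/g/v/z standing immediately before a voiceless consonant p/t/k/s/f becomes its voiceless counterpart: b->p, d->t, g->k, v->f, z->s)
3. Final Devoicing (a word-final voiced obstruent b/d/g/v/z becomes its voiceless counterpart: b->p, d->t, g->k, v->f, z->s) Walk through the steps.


Starting form: 'jezkid'
Rule 1: Vowel Harmony: all vowels become 'e' (matching first vowel). 'jezkid' -> 'jezked'
Rule 2: Consonant Assimilation: voiced obstruent before voiceless consonant becomes voiceless ('zk' -> 'sk'). 'jezked' -> 'jesked'
Rule 3: Final Devoicing: word-final voiced obstruent 'd' becomes voiceless 't'. 'jesked' -> 'jesket'
Final form: 'jesket'

jesket


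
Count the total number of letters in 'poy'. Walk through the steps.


Spell out 'poy' and number each letter: p(1), o(2), y(3). Total: 3 letters.

3


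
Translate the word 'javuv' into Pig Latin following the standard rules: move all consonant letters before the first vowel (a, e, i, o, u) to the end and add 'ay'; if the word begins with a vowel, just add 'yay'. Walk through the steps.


'javuv': move consonant cluster 'j' to end and add 'ay': 'avuvjay'.

avuvjay


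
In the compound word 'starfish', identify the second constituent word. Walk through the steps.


Split 'starfish' into 'star' + 'fish'. The second part is 'fish'.

fish


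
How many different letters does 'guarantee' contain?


Unique letters in 'guarantee': {a, e, g, n, r, t, u} = 7 distinct letters.

7


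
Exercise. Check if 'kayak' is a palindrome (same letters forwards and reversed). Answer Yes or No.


Forward: 'kayak'
Reversed: 'kayak'
They are identical.

Yes


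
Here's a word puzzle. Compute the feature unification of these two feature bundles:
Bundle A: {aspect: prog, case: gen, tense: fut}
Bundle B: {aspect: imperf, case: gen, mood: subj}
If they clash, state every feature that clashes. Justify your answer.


Compare features:
aspect: A=prog vs B=imperf -> CLASH
case: A=gen vs B=gen -> unified: gen
mood: A=_ vs B=subj -> unified: subj
tense: A=fut vs B=_ -> unified: fut
Clash detected on feature 'aspect' (prog vs imperf); unification fails.

CLASH on 'aspect' (prog vs imperf)


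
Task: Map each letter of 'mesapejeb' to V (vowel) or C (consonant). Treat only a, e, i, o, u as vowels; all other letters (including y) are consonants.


Letter mapping: m = C, e = V, s = C, a = V, p = C, e = V, j = C, e = V, b = C.

CVCVCVCVC


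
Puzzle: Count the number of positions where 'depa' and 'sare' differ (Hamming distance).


Alignment:
Position 1: 'd' vs 's' = DIFFER
Position 2: 'e' vs 'a' = DIFFER
Position 3: 'p' vs 'r' = DIFFER
Position 4: 'a' vs 'e' = DIFFER
Total differences: 4

4


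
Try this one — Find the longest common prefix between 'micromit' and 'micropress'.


Compare from the start: 5 characters match: 'micro'. Mismatch at position 6: 'm' vs 'p'.

micro


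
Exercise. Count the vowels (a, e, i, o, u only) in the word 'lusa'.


Vowels in 'lusa': u, a = 2 vowels.

2


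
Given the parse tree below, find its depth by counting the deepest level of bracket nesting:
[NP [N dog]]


Count bracket nesting levels:
'[' at pos 0: depth = 1
'[' at pos 4: depth = 2
Maximum depth reached: 2

2


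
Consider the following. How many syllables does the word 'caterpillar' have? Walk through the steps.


Break 'caterpillar' into syllables: cat-er-pil-lar -> cat | er | pil | lar = 4 syllables

4 syllables


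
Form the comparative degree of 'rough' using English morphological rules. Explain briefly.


Apply comparative formation (add -er): 'rough' -> 'rougher'.

rougher


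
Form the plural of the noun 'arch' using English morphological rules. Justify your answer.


Apply rule: Add -es (sibilant/fricative ending). 'arch' becomes 'arches'.

arches


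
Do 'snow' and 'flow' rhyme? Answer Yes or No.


Rime (stressed vowel + following sounds) of 'snow': -ow = /oʊ/
Rime of 'flow': -ow = /oʊ/
/oʊ/ and /oʊ/ are the same ending sound, so the words rhyme.

Yes


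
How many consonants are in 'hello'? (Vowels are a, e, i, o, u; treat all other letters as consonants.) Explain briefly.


Consonants in 'hello': h, l, l = 3 consonants.

3


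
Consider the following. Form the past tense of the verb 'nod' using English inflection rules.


Apply rule: Double final consonant and add -ed. 'nod' becomes 'nodded'.

nodded


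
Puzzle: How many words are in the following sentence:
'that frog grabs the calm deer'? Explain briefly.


Split into words: that | frog | grabs | the | calm | deer = 6 words.

6


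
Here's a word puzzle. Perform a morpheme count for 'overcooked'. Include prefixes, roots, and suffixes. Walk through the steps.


Decomposition: over- (prefix) + cook (root) + -ed (suffix) = 3 morpheme(s)

3 morphemes


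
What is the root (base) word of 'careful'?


Remove suffix '-ful' from 'careful' to get root 'care'.

care


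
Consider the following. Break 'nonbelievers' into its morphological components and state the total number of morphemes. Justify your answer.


Step 1: Identify prefix: 'non' (meaning: not)
Step 2: Identify root: 'believe'
Step 3: Identify suffix(es): 'er, s'
Decomposition: non- (prefix: not) + believe (root) + -er (suffix: one who) + -s (plural)
Total morphemes: 4

4 morphemes (non- (prefix: not) + believe (root) + -er (suffix: one who) + -s (plural))


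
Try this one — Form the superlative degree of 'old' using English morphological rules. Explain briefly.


Apply superlative formation (add -est): 'old' -> 'oldest'.

oldest


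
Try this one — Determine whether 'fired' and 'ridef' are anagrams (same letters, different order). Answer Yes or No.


Sorted letters of 'fired': 'defir'
Sorted letters of 'ridef': 'defir'
They match.

Yes


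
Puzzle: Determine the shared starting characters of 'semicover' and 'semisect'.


Compare from the start: 4 characters match: 'semi'. Mismatch at position 5: 'c' vs 's'.

semi


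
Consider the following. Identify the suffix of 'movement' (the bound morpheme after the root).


The word 'movement' = 'move' (root) + '-ment' (suffix). The suffix is '-ment'.

ment


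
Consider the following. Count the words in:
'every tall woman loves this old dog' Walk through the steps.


Split into words: every | tall | woman | loves | this | old | dog = 7 words.

7


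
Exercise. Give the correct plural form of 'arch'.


Apply rule: Add -es (sibilant/fricative ending). 'arch' becomes 'arches'.

arches


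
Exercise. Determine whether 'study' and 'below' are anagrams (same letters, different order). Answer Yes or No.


Sorted letters of 'study': 'dstuy'
Sorted letters of 'below': 'below'
They do not match.

No


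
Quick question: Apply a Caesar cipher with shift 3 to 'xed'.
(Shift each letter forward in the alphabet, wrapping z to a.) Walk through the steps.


Shift each letter by 3: x -> a, e -> h, d -> g. Result: 'ahg'.

ahg


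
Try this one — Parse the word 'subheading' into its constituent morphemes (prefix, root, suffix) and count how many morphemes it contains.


Step 1: Identify prefix: 'sub' (meaning: below)
Step 2: Identify root: 'head'
Step 3: Identify suffix(es): 'ing'
Decomposition: sub- (prefix: below) + head (root) + -ing (suffix: ongoing/result)
Total morphemes: 3

3 morphemes (sub- (prefix: below) + head (root) + -ing (suffix: ongoing/result))


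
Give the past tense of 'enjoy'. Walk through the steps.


Apply rule: Add -ed. 'enjoy' becomes 'enjoyed'.

enjoyed


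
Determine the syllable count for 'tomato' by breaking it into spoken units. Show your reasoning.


Break 'tomato' into syllables: to-ma-to -> to | ma | to = 3 syllables

3 syllables


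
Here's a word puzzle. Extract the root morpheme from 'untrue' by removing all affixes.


Remove prefix 'un' from 'untrue' to get root 'true'.

true


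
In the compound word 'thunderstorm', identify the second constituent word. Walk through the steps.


Split 'thunderstorm' into 'thunder' + 'storm'. The second part is 'storm'.

storm


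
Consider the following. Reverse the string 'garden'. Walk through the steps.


Reverse 'garden' character by character: 'nedrag'.

nedrag


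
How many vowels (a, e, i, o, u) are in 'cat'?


Vowels in 'cat': a = 1 vowels.

1


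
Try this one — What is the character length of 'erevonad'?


Spell out 'erevonad' and number each letter: e(1), r(2), e(3), v(4), o(5), n(6), a(7), d(8). Total: 8 letters.

8


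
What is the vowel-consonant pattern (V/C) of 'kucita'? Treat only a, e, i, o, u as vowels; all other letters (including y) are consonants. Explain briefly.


Letter mapping: k = C, u = V, c = C, i = V, t = C, a = V.

CVCVCV


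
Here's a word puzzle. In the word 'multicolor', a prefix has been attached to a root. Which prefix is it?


The word 'multicolor' = 'multi' (prefix) + 'color' (root). The prefix is 'multi'.

multi


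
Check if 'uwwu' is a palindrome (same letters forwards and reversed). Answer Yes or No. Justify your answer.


Forward: 'uwwu'
Reversed: 'uwwu'
They are identical.

Yes


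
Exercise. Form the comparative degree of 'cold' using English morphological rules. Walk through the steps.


Apply comparative formation (add -er): 'cold' -> 'colder'.

colder


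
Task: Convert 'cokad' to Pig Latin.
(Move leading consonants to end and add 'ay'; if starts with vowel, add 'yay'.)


'cokad': move consonant cluster 'c' to end and add 'ay': 'okadcay'.

okadcay


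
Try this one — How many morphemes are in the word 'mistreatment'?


Decomposition: mis- (prefix) + treat (root) + -ment (suffix) = 3 morpheme(s)

3 morphemes


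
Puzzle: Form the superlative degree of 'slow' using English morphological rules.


Apply superlative formation (add -est): 'slow' -> 'slowest'.

slowest


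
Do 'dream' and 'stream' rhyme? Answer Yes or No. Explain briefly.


Rime (stressed vowel + following sounds) of 'dream': -eam = /iːm/
Rime of 'stream': -eam = /iːm/
/iːm/ and /iːm/ are the same ending sound, so the words rhyme.

Yes


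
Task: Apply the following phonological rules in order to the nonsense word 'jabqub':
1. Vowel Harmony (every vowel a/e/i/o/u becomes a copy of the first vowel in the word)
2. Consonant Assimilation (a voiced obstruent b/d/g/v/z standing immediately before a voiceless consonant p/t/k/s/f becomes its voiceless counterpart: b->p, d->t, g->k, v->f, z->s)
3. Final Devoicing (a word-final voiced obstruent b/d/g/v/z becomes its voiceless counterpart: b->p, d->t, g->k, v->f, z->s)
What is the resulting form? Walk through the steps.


Starting form: 'jabqub'
Rule 1: Vowel Harmony: all vowels become 'a' (matching first vowel). 'jabqub' -> 'jabqab'
Rule 2: Consonant Assimilation: no voiced obstruent (b/d/g/v/z) stands immediately before a voiceless consonant (p/t/k/s/f). No change.
Rule 3: Final Devoicing: word-final voiced obstruent 'b' becomes voiceless 'p'. 'jabqab' -> 'jabqap'
Final form: 'jabqap'

jabqap


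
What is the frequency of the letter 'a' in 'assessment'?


Letter 'a' in 'assessment': found at position(s) 1 = 1 occurrence(s).

1


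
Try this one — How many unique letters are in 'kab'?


Unique letters in 'kab': {a, b, k} = 3 distinct letters.

3


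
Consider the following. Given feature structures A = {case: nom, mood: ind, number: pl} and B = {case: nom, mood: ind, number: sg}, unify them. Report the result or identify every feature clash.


Compare features:
case: A=nom vs B=nom -> unified: nom
mood: A=ind vs B=ind -> unified: ind
number: A=pl vs B=sg -> CLASH
Clash detected on feature 'number' (pl vs sg); unification fails.

CLASH on 'number' (pl vs sg)


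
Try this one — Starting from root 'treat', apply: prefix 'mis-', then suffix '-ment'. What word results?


Step 1: Add prefix 'mis-' to 'treat' = 'mistreat'
Step 2: Add suffix '-ment' to 'mistreat' = 'mistreatment'

mistreatment


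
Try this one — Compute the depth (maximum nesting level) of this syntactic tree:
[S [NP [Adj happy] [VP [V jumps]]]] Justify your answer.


Count bracket nesting levels:
'[' at pos 0: depth = 1
'[' at pos 3: depth = 2
'[' at pos 7: depth = 3
'[' at pos 19: depth = 3
'[' at pos 23: depth = 4
Maximum depth reached: 4

4


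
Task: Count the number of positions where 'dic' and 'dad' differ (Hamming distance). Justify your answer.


Alignment:
Position 1: 'd' vs 'd' = match
Position 2: 'i' vs 'a' = DIFFER
Position 3: 'c' vs 'd' = DIFFER
Total differences: 2

2


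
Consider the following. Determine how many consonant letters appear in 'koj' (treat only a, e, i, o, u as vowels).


Consonants in 'koj': k, j = 2 consonants.

2


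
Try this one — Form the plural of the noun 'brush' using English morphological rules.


Apply rule: Add -es (sibilant/fricative ending). 'brush' becomes 'brushes'.

brushes


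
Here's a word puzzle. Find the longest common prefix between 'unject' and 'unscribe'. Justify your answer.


Compare from the start: 2 characters match: 'un'. Mismatch at position 3: 'j' vs 's'.

un


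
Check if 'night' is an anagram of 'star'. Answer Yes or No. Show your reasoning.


Sorted letters of 'night': 'ghint'
Sorted letters of 'star': 'arst'
They do not match.

No


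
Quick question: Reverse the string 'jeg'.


Reverse 'jeg' character by character: 'gej'.

gej


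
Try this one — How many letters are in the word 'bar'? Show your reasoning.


Spell out 'bar' and number each letter: b(1), a(2), r(3). Total: 3 letters.

3


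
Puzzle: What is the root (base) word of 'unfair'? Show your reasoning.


Remove prefix 'un' from 'unfair' to get root 'fair'.

fair


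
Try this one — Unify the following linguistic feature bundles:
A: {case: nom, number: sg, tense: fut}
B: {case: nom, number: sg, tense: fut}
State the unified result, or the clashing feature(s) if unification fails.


Compare features:
case: A=nom vs B=nom -> unified: nom
number: A=sg vs B=sg -> unified: sg
tense: A=fut vs B=fut -> unified: fut
No clashes found.

Unified: {case: nom, number: sg, tense: fut}


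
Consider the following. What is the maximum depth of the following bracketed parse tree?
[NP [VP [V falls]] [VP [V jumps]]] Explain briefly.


Count bracket nesting levels:
'[' at pos 0: depth = 1
'[' at pos 4: depth = 2
'[' at pos 8: depth = 3
'[' at pos 19: depth = 2
'[' at pos 23: depth = 3
Maximum depth reached: 3

3


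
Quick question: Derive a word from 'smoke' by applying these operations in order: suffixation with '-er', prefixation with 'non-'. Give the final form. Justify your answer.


Step 1: Add suffix '-er' to 'smoke' = 'smoker'
Step 2: Add prefix 'non-' to 'smoker' = 'nonsmoker'

nonsmoker


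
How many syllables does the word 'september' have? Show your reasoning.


Break 'september' into syllables: sep-tem-ber -> sep | tem | ber = 3 syllables

3 syllables


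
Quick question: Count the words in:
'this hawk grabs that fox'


Split into words: this | hawk | grabs | that | fox = 5 words.

5


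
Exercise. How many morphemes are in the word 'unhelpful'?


Decomposition: un- (prefix) + help (root) + -ful (suffix) = 3 morpheme(s)

3 morphemes


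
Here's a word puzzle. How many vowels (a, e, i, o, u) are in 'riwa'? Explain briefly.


Vowels in 'riwa': i, a = 2 vowels.

2


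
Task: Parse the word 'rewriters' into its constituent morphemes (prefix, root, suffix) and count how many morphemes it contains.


Step 1: Identify prefix: 're' (meaning: again)
Step 2: Identify root: 'write'
Step 3: Identify suffix(es): 'er, s'
Decomposition: re- (prefix: again) + write (root) + -er (suffix: one who) + -s (plural)
Total morphemes: 4

4 morphemes (re- (prefix: again) + write (root) + -er (suffix: one who) + -s (plural))


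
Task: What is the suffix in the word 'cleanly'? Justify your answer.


The word 'cleanly' = 'clean' (root) + '-ly' (suffix). The suffix is '-ly'.

ly


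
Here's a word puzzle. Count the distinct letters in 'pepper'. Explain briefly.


Unique letters in 'pepper': {e, p, r} = 3 distinct letters.

3


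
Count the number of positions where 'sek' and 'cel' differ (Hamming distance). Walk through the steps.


Alignment:
Position 1: 's' vs 'c' = DIFFER
Position 2: 'e' vs 'e' = match
Position 3: 'k' vs 'l' = DIFFER
Total differences: 2

2


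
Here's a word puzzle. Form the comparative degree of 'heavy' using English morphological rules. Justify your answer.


Apply comparative formation (consonant + y: change y to i, add -er): 'heavy' -> 'heavier'.

heavier


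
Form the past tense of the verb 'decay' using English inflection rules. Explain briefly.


Apply rule: Add -ed. 'decay' becomes 'decayed'.

decayed


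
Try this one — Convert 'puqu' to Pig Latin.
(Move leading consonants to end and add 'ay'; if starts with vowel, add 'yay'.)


'puqu': move consonant cluster 'p' to end and add 'ay': 'uqupay'.

uqupay


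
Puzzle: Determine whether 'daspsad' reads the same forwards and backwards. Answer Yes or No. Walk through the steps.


Forward: 'daspsad'
Reversed: 'daspsad'
They are identical.

Yes


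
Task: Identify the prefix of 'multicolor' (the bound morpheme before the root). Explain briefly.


The word 'multicolor' = 'multi' (prefix) + 'color' (root). The prefix is 'multi'.

multi


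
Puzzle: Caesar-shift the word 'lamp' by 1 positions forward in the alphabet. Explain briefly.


Shift each letter by 1: l -> m, a -> b, m -> n, p -> q. Result: 'mbnq'.

mbnq


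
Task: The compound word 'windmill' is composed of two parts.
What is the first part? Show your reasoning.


Split 'windmill' into 'wind' + 'mill'. The first part is 'wind'.

wind


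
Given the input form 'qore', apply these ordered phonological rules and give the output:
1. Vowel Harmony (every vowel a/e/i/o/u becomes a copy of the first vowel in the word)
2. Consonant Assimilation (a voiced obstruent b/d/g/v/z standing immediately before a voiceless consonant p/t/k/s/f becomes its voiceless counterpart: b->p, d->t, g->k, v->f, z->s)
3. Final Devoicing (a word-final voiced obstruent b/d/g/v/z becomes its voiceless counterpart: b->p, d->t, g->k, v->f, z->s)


Starting form: 'qore'
Rule 1: Vowel Harmony: all vowels become 'o' (matching first vowel). 'qore' -> 'qoro'
Rule 2: Consonant Assimilation: no voiced obstruent (b/d/g/v/z) stands immediately before a voiceless consonant (p/t/k/s/f). No change.
Rule 3: Final Devoicing: the word ends in the vowel 'o', not a consonant. No change.
Final form: 'qoro'

qoro


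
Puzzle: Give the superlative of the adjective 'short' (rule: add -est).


Apply superlative formation (add -est): 'short' -> 'shortest'.

shortest


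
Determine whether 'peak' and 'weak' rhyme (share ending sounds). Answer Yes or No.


Rime (stressed vowel + following sounds) of 'peak': -eak = /iːk/
Rime of 'weak': -eak = /iːk/
/iːk/ and /iːk/ are the same ending sound, so the words rhyme.

Yes


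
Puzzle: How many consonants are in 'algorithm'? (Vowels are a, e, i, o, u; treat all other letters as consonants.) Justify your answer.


Consonants in 'algorithm': l, g, r, t, h, m = 6 consonants.

6


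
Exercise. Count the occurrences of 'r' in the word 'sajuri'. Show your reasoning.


Letter 'r' in 'sajuri': found at position(s) 5 = 1 occurrence(s).

1


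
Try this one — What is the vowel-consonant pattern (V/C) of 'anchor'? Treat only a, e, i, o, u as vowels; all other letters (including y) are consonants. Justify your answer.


Letter mapping: a = V, n = C, c = C, h = C, o = V, r = C.

VCCCVC
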